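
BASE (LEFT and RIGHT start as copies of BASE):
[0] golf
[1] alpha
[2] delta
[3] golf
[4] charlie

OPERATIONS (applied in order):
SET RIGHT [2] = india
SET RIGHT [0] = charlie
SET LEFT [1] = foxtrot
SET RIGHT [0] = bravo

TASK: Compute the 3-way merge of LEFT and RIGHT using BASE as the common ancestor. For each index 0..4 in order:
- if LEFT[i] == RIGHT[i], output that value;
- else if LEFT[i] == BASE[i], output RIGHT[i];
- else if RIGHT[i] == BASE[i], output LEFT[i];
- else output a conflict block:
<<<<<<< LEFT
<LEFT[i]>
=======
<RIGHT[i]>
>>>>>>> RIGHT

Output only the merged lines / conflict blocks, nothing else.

Final LEFT:  [golf, foxtrot, delta, golf, charlie]
Final RIGHT: [bravo, alpha, india, golf, charlie]
i=0: L=golf=BASE, R=bravo -> take RIGHT -> bravo
i=1: L=foxtrot, R=alpha=BASE -> take LEFT -> foxtrot
i=2: L=delta=BASE, R=india -> take RIGHT -> india
i=3: L=golf R=golf -> agree -> golf
i=4: L=charlie R=charlie -> agree -> charlie

Answer: bravo
foxtrot
india
golf
charlie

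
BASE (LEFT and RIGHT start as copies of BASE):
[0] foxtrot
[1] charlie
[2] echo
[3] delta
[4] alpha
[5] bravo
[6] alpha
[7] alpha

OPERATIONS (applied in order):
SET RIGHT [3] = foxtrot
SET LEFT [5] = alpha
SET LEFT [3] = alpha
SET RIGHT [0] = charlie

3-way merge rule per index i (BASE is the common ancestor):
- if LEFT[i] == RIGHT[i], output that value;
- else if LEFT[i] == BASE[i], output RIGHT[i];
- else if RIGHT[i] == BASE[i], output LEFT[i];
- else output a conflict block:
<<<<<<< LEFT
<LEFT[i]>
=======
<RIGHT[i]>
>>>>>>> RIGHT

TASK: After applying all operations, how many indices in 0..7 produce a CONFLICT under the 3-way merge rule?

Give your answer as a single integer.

Answer: 1

Derivation:
Final LEFT:  [foxtrot, charlie, echo, alpha, alpha, alpha, alpha, alpha]
Final RIGHT: [charlie, charlie, echo, foxtrot, alpha, bravo, alpha, alpha]
i=0: L=foxtrot=BASE, R=charlie -> take RIGHT -> charlie
i=1: L=charlie R=charlie -> agree -> charlie
i=2: L=echo R=echo -> agree -> echo
i=3: BASE=delta L=alpha R=foxtrot all differ -> CONFLICT
i=4: L=alpha R=alpha -> agree -> alpha
i=5: L=alpha, R=bravo=BASE -> take LEFT -> alpha
i=6: L=alpha R=alpha -> agree -> alpha
i=7: L=alpha R=alpha -> agree -> alpha
Conflict count: 1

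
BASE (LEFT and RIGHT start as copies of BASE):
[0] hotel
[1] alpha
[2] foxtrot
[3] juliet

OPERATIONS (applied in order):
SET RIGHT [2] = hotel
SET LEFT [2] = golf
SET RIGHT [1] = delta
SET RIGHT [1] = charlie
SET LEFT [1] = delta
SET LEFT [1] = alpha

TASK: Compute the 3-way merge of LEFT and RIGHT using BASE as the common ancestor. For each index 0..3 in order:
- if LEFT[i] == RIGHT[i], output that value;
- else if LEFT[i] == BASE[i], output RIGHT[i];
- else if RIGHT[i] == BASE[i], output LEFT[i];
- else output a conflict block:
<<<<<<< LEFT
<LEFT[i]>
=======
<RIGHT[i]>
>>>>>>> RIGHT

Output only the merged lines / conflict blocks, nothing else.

Final LEFT:  [hotel, alpha, golf, juliet]
Final RIGHT: [hotel, charlie, hotel, juliet]
i=0: L=hotel R=hotel -> agree -> hotel
i=1: L=alpha=BASE, R=charlie -> take RIGHT -> charlie
i=2: BASE=foxtrot L=golf R=hotel all differ -> CONFLICT
i=3: L=juliet R=juliet -> agree -> juliet

Answer: hotel
charlie
<<<<<<< LEFT
golf
=======
hotel
>>>>>>> RIGHT
juliet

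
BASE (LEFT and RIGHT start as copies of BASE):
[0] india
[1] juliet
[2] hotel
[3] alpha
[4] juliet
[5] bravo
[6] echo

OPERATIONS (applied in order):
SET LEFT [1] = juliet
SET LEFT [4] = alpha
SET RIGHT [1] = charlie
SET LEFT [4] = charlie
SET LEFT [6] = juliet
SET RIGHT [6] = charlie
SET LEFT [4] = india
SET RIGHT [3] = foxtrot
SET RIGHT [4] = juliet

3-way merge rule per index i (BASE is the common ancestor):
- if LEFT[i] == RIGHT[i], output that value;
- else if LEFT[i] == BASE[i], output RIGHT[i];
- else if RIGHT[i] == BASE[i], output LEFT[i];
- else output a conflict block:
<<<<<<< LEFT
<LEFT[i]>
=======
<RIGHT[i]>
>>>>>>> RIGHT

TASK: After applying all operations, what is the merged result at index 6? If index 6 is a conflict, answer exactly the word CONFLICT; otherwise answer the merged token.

Final LEFT:  [india, juliet, hotel, alpha, india, bravo, juliet]
Final RIGHT: [india, charlie, hotel, foxtrot, juliet, bravo, charlie]
i=0: L=india R=india -> agree -> india
i=1: L=juliet=BASE, R=charlie -> take RIGHT -> charlie
i=2: L=hotel R=hotel -> agree -> hotel
i=3: L=alpha=BASE, R=foxtrot -> take RIGHT -> foxtrot
i=4: L=india, R=juliet=BASE -> take LEFT -> india
i=5: L=bravo R=bravo -> agree -> bravo
i=6: BASE=echo L=juliet R=charlie all differ -> CONFLICT
Index 6 -> CONFLICT

Answer: CONFLICT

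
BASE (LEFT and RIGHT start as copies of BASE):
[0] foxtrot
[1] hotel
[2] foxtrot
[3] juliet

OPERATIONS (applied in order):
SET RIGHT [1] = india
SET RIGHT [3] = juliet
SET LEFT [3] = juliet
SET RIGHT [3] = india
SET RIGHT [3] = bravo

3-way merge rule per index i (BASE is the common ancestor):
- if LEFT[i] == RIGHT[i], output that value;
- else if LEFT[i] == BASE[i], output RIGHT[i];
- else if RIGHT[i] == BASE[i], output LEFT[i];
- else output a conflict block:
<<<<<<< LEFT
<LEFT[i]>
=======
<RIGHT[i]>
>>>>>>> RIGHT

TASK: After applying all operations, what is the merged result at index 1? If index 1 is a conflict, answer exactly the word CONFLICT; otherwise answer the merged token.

Answer: india

Derivation:
Final LEFT:  [foxtrot, hotel, foxtrot, juliet]
Final RIGHT: [foxtrot, india, foxtrot, bravo]
i=0: L=foxtrot R=foxtrot -> agree -> foxtrot
i=1: L=hotel=BASE, R=india -> take RIGHT -> india
i=2: L=foxtrot R=foxtrot -> agree -> foxtrot
i=3: L=juliet=BASE, R=bravo -> take RIGHT -> bravo
Index 1 -> india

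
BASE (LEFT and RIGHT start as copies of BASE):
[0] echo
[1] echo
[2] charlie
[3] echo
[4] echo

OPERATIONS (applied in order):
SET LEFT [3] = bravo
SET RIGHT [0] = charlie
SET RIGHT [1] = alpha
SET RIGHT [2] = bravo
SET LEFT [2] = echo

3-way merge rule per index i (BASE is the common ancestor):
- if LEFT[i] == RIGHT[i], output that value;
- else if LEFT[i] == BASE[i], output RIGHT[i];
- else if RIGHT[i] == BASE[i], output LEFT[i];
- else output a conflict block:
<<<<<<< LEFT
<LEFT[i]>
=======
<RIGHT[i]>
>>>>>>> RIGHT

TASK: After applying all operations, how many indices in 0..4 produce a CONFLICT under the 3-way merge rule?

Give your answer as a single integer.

Answer: 1

Derivation:
Final LEFT:  [echo, echo, echo, bravo, echo]
Final RIGHT: [charlie, alpha, bravo, echo, echo]
i=0: L=echo=BASE, R=charlie -> take RIGHT -> charlie
i=1: L=echo=BASE, R=alpha -> take RIGHT -> alpha
i=2: BASE=charlie L=echo R=bravo all differ -> CONFLICT
i=3: L=bravo, R=echo=BASE -> take LEFT -> bravo
i=4: L=echo R=echo -> agree -> echo
Conflict count: 1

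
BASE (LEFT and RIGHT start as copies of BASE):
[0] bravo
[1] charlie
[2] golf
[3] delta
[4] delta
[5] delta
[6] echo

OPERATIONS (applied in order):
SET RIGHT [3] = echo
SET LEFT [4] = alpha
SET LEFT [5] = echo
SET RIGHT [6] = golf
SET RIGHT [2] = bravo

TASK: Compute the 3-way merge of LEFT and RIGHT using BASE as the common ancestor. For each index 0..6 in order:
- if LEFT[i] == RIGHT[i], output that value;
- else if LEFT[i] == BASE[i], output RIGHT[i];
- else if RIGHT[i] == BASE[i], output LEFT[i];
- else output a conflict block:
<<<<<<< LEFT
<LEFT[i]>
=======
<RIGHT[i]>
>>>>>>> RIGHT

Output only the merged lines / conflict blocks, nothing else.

Final LEFT:  [bravo, charlie, golf, delta, alpha, echo, echo]
Final RIGHT: [bravo, charlie, bravo, echo, delta, delta, golf]
i=0: L=bravo R=bravo -> agree -> bravo
i=1: L=charlie R=charlie -> agree -> charlie
i=2: L=golf=BASE, R=bravo -> take RIGHT -> bravo
i=3: L=delta=BASE, R=echo -> take RIGHT -> echo
i=4: L=alpha, R=delta=BASE -> take LEFT -> alpha
i=5: L=echo, R=delta=BASE -> take LEFT -> echo
i=6: L=echo=BASE, R=golf -> take RIGHT -> golf

Answer: bravo
charlie
bravo
echo
alpha
echo
golf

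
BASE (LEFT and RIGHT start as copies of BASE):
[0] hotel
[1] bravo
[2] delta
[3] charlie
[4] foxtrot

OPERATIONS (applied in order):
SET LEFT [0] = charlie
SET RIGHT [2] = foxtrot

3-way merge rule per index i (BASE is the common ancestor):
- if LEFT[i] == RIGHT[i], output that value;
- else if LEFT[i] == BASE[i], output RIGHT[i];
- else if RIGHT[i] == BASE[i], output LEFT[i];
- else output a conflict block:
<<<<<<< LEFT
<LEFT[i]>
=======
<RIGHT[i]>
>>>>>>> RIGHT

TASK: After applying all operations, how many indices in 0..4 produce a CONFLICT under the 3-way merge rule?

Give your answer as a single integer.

Answer: 0

Derivation:
Final LEFT:  [charlie, bravo, delta, charlie, foxtrot]
Final RIGHT: [hotel, bravo, foxtrot, charlie, foxtrot]
i=0: L=charlie, R=hotel=BASE -> take LEFT -> charlie
i=1: L=bravo R=bravo -> agree -> bravo
i=2: L=delta=BASE, R=foxtrot -> take RIGHT -> foxtrot
i=3: L=charlie R=charlie -> agree -> charlie
i=4: L=foxtrot R=foxtrot -> agree -> foxtrot
Conflict count: 0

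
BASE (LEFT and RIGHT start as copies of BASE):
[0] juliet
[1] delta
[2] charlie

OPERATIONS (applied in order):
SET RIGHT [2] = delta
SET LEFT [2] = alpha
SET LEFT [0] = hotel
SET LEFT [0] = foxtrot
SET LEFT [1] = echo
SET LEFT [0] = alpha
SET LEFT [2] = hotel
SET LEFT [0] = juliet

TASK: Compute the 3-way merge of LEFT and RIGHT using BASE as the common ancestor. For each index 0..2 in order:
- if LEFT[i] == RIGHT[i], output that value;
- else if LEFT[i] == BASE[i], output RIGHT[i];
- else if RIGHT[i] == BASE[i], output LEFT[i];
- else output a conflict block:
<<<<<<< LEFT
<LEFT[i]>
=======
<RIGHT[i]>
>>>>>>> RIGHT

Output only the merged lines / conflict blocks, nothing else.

Final LEFT:  [juliet, echo, hotel]
Final RIGHT: [juliet, delta, delta]
i=0: L=juliet R=juliet -> agree -> juliet
i=1: L=echo, R=delta=BASE -> take LEFT -> echo
i=2: BASE=charlie L=hotel R=delta all differ -> CONFLICT

Answer: juliet
echo
<<<<<<< LEFT
hotel
=======
delta
>>>>>>> RIGHT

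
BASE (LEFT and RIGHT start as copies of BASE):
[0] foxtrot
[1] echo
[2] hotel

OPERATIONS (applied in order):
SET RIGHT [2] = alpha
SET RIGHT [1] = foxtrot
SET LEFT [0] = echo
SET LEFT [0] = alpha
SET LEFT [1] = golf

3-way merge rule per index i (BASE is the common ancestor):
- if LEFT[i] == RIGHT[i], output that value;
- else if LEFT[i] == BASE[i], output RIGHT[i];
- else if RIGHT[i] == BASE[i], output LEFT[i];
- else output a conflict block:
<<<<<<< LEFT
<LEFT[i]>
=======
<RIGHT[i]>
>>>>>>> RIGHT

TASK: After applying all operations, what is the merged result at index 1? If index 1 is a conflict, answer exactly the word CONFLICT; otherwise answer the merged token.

Answer: CONFLICT

Derivation:
Final LEFT:  [alpha, golf, hotel]
Final RIGHT: [foxtrot, foxtrot, alpha]
i=0: L=alpha, R=foxtrot=BASE -> take LEFT -> alpha
i=1: BASE=echo L=golf R=foxtrot all differ -> CONFLICT
i=2: L=hotel=BASE, R=alpha -> take RIGHT -> alpha
Index 1 -> CONFLICT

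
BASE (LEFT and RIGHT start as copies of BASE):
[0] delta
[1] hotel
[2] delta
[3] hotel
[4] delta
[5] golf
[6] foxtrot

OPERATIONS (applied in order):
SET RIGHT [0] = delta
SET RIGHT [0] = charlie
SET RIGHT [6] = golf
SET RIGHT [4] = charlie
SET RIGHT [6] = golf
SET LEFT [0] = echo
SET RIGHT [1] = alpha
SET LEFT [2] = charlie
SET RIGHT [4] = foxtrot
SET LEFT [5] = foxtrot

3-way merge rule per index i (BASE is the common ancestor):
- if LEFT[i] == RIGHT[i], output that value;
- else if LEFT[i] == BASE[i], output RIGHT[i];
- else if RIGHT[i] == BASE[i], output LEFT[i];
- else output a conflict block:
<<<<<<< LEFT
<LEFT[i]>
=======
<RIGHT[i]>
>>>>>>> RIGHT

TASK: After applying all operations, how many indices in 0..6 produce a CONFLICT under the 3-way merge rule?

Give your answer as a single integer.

Final LEFT:  [echo, hotel, charlie, hotel, delta, foxtrot, foxtrot]
Final RIGHT: [charlie, alpha, delta, hotel, foxtrot, golf, golf]
i=0: BASE=delta L=echo R=charlie all differ -> CONFLICT
i=1: L=hotel=BASE, R=alpha -> take RIGHT -> alpha
i=2: L=charlie, R=delta=BASE -> take LEFT -> charlie
i=3: L=hotel R=hotel -> agree -> hotel
i=4: L=delta=BASE, R=foxtrot -> take RIGHT -> foxtrot
i=5: L=foxtrot, R=golf=BASE -> take LEFT -> foxtrot
i=6: L=foxtrot=BASE, R=golf -> take RIGHT -> golf
Conflict count: 1

Answer: 1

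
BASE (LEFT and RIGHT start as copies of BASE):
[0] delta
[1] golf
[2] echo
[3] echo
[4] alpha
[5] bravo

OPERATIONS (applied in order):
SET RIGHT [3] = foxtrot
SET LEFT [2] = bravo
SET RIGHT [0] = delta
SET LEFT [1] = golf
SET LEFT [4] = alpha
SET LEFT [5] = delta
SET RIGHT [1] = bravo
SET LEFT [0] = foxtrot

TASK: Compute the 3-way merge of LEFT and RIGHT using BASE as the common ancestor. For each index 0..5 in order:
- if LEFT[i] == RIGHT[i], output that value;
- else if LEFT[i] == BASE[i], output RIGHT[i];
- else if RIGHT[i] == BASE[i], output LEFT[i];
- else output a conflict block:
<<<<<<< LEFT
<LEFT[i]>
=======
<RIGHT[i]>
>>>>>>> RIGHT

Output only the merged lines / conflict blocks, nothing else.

Final LEFT:  [foxtrot, golf, bravo, echo, alpha, delta]
Final RIGHT: [delta, bravo, echo, foxtrot, alpha, bravo]
i=0: L=foxtrot, R=delta=BASE -> take LEFT -> foxtrot
i=1: L=golf=BASE, R=bravo -> take RIGHT -> bravo
i=2: L=bravo, R=echo=BASE -> take LEFT -> bravo
i=3: L=echo=BASE, R=foxtrot -> take RIGHT -> foxtrot
i=4: L=alpha R=alpha -> agree -> alpha
i=5: L=delta, R=bravo=BASE -> take LEFT -> delta

Answer: foxtrot
bravo
bravo
foxtrot
alpha
delta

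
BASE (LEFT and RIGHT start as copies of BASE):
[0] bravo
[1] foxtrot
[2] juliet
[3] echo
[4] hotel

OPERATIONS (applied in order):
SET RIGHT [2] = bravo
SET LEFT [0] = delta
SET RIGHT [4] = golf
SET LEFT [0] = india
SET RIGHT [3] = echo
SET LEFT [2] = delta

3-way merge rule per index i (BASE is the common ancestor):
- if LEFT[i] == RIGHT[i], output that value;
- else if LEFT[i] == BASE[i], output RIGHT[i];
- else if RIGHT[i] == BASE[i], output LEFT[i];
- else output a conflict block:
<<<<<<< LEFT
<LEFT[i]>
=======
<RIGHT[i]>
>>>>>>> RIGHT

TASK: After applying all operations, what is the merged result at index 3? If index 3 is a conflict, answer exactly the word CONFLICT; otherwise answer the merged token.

Answer: echo

Derivation:
Final LEFT:  [india, foxtrot, delta, echo, hotel]
Final RIGHT: [bravo, foxtrot, bravo, echo, golf]
i=0: L=india, R=bravo=BASE -> take LEFT -> india
i=1: L=foxtrot R=foxtrot -> agree -> foxtrot
i=2: BASE=juliet L=delta R=bravo all differ -> CONFLICT
i=3: L=echo R=echo -> agree -> echo
i=4: L=hotel=BASE, R=golf -> take RIGHT -> golf
Index 3 -> echo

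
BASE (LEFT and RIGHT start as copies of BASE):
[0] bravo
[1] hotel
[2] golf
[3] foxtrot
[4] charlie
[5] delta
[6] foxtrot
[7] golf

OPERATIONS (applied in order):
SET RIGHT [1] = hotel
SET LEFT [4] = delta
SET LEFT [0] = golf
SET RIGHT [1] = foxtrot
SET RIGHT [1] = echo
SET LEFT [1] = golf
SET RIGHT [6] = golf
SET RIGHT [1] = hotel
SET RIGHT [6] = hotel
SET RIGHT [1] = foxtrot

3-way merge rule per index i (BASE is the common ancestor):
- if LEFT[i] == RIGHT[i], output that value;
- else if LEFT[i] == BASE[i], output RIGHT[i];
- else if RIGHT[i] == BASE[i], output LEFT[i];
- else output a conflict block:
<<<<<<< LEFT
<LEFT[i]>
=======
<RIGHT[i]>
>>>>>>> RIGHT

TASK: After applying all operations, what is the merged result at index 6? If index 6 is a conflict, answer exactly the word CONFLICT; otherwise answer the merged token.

Final LEFT:  [golf, golf, golf, foxtrot, delta, delta, foxtrot, golf]
Final RIGHT: [bravo, foxtrot, golf, foxtrot, charlie, delta, hotel, golf]
i=0: L=golf, R=bravo=BASE -> take LEFT -> golf
i=1: BASE=hotel L=golf R=foxtrot all differ -> CONFLICT
i=2: L=golf R=golf -> agree -> golf
i=3: L=foxtrot R=foxtrot -> agree -> foxtrot
i=4: L=delta, R=charlie=BASE -> take LEFT -> delta
i=5: L=delta R=delta -> agree -> delta
i=6: L=foxtrot=BASE, R=hotel -> take RIGHT -> hotel
i=7: L=golf R=golf -> agree -> golf
Index 6 -> hotel

Answer: hotel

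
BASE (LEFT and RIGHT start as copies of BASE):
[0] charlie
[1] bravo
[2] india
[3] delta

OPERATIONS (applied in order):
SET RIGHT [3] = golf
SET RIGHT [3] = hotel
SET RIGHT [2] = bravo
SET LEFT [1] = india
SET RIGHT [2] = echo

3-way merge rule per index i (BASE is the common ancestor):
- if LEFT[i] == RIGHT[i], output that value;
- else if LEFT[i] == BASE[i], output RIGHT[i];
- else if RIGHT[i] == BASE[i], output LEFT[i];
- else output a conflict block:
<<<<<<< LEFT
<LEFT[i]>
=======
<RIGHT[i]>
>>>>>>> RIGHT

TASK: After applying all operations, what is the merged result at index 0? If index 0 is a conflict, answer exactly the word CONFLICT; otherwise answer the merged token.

Answer: charlie

Derivation:
Final LEFT:  [charlie, india, india, delta]
Final RIGHT: [charlie, bravo, echo, hotel]
i=0: L=charlie R=charlie -> agree -> charlie
i=1: L=india, R=bravo=BASE -> take LEFT -> india
i=2: L=india=BASE, R=echo -> take RIGHT -> echo
i=3: L=delta=BASE, R=hotel -> take RIGHT -> hotel
Index 0 -> charlie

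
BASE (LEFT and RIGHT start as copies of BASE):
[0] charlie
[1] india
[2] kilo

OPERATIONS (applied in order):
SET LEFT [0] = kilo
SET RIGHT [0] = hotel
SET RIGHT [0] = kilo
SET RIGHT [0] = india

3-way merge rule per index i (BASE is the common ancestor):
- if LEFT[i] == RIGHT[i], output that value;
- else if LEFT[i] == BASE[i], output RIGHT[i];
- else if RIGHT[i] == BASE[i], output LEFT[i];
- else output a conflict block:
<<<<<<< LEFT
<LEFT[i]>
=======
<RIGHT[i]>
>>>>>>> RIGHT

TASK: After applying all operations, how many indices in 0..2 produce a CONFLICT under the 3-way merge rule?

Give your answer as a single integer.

Final LEFT:  [kilo, india, kilo]
Final RIGHT: [india, india, kilo]
i=0: BASE=charlie L=kilo R=india all differ -> CONFLICT
i=1: L=india R=india -> agree -> india
i=2: L=kilo R=kilo -> agree -> kilo
Conflict count: 1

Answer: 1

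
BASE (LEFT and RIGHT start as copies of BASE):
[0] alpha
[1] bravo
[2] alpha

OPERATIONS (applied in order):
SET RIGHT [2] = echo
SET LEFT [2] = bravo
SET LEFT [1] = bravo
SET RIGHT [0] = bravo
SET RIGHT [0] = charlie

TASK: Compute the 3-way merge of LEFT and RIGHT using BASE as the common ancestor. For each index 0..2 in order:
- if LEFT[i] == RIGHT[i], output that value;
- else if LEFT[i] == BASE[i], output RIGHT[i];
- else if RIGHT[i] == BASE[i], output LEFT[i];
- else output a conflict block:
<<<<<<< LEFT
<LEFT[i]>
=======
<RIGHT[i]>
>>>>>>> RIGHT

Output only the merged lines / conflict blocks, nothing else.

Final LEFT:  [alpha, bravo, bravo]
Final RIGHT: [charlie, bravo, echo]
i=0: L=alpha=BASE, R=charlie -> take RIGHT -> charlie
i=1: L=bravo R=bravo -> agree -> bravo
i=2: BASE=alpha L=bravo R=echo all differ -> CONFLICT

Answer: charlie
bravo
<<<<<<< LEFT
bravo
=======
echo
>>>>>>> RIGHT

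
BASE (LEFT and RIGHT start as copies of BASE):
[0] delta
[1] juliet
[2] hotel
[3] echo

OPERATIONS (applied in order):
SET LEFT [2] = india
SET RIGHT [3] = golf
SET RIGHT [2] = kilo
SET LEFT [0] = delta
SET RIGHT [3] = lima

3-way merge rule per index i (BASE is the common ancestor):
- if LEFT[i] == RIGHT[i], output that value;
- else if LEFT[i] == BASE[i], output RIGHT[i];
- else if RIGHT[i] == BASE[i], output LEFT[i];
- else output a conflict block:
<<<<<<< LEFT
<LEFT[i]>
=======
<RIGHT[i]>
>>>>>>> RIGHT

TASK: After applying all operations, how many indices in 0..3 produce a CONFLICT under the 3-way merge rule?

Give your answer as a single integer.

Final LEFT:  [delta, juliet, india, echo]
Final RIGHT: [delta, juliet, kilo, lima]
i=0: L=delta R=delta -> agree -> delta
i=1: L=juliet R=juliet -> agree -> juliet
i=2: BASE=hotel L=india R=kilo all differ -> CONFLICT
i=3: L=echo=BASE, R=lima -> take RIGHT -> lima
Conflict count: 1

Answer: 1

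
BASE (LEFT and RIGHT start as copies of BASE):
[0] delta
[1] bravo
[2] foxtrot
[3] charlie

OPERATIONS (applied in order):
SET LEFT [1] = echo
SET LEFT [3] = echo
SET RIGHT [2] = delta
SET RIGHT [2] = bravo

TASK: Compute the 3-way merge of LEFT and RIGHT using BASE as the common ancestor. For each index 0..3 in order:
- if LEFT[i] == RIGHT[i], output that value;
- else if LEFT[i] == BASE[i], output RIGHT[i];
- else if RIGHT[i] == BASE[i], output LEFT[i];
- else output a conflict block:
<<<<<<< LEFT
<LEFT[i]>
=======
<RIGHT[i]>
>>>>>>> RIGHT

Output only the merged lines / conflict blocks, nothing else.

Final LEFT:  [delta, echo, foxtrot, echo]
Final RIGHT: [delta, bravo, bravo, charlie]
i=0: L=delta R=delta -> agree -> delta
i=1: L=echo, R=bravo=BASE -> take LEFT -> echo
i=2: L=foxtrot=BASE, R=bravo -> take RIGHT -> bravo
i=3: L=echo, R=charlie=BASE -> take LEFT -> echo

Answer: delta
echo
bravo
echo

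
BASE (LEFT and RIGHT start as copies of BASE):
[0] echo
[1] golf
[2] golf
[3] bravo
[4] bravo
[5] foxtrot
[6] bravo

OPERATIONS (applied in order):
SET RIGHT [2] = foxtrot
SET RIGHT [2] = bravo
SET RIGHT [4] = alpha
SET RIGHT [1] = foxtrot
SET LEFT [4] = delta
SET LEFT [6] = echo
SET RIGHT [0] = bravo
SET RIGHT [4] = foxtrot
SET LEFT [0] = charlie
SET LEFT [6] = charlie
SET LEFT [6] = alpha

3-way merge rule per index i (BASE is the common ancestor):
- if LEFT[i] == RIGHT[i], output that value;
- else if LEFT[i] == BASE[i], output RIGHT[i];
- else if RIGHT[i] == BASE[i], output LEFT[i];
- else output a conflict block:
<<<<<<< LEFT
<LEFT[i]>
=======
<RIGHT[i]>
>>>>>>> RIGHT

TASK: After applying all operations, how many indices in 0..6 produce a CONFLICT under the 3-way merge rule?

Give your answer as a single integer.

Final LEFT:  [charlie, golf, golf, bravo, delta, foxtrot, alpha]
Final RIGHT: [bravo, foxtrot, bravo, bravo, foxtrot, foxtrot, bravo]
i=0: BASE=echo L=charlie R=bravo all differ -> CONFLICT
i=1: L=golf=BASE, R=foxtrot -> take RIGHT -> foxtrot
i=2: L=golf=BASE, R=bravo -> take RIGHT -> bravo
i=3: L=bravo R=bravo -> agree -> bravo
i=4: BASE=bravo L=delta R=foxtrot all differ -> CONFLICT
i=5: L=foxtrot R=foxtrot -> agree -> foxtrot
i=6: L=alpha, R=bravo=BASE -> take LEFT -> alpha
Conflict count: 2

Answer: 2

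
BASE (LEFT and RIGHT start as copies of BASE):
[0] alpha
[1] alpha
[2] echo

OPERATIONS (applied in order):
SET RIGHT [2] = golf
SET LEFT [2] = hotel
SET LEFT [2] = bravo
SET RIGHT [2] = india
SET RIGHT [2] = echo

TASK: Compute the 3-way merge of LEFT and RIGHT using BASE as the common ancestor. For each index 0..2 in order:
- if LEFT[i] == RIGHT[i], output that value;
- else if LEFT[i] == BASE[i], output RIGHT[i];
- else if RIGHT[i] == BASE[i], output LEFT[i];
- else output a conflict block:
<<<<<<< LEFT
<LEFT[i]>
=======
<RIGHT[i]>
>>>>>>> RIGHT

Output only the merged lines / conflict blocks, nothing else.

Answer: alpha
alpha
bravo

Derivation:
Final LEFT:  [alpha, alpha, bravo]
Final RIGHT: [alpha, alpha, echo]
i=0: L=alpha R=alpha -> agree -> alpha
i=1: L=alpha R=alpha -> agree -> alpha
i=2: L=bravo, R=echo=BASE -> take LEFT -> bravo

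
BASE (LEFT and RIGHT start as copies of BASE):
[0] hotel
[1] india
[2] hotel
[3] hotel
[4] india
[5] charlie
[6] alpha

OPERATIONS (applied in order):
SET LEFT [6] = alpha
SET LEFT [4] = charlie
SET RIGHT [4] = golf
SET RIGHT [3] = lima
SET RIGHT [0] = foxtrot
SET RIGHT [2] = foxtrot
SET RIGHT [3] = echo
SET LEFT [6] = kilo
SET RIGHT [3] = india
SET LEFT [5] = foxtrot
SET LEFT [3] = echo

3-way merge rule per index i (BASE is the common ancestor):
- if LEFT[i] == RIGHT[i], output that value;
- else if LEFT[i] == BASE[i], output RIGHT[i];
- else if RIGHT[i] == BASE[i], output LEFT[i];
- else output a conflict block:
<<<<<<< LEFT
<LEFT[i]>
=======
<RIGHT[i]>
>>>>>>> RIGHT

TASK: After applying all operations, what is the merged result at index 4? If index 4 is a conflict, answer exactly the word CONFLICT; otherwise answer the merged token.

Answer: CONFLICT

Derivation:
Final LEFT:  [hotel, india, hotel, echo, charlie, foxtrot, kilo]
Final RIGHT: [foxtrot, india, foxtrot, india, golf, charlie, alpha]
i=0: L=hotel=BASE, R=foxtrot -> take RIGHT -> foxtrot
i=1: L=india R=india -> agree -> india
i=2: L=hotel=BASE, R=foxtrot -> take RIGHT -> foxtrot
i=3: BASE=hotel L=echo R=india all differ -> CONFLICT
i=4: BASE=india L=charlie R=golf all differ -> CONFLICT
i=5: L=foxtrot, R=charlie=BASE -> take LEFT -> foxtrot
i=6: L=kilo, R=alpha=BASE -> take LEFT -> kilo
Index 4 -> CONFLICT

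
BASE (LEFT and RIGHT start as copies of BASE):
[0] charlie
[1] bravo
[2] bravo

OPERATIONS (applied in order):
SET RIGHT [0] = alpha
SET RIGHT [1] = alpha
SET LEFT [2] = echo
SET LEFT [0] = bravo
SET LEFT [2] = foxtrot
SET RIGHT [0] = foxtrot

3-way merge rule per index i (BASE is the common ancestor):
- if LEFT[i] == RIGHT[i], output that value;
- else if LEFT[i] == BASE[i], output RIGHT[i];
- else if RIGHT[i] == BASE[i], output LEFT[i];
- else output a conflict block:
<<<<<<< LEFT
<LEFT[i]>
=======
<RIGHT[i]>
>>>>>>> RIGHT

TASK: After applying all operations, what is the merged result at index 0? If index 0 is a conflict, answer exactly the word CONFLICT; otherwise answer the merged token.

Answer: CONFLICT

Derivation:
Final LEFT:  [bravo, bravo, foxtrot]
Final RIGHT: [foxtrot, alpha, bravo]
i=0: BASE=charlie L=bravo R=foxtrot all differ -> CONFLICT
i=1: L=bravo=BASE, R=alpha -> take RIGHT -> alpha
i=2: L=foxtrot, R=bravo=BASE -> take LEFT -> foxtrot
Index 0 -> CONFLICT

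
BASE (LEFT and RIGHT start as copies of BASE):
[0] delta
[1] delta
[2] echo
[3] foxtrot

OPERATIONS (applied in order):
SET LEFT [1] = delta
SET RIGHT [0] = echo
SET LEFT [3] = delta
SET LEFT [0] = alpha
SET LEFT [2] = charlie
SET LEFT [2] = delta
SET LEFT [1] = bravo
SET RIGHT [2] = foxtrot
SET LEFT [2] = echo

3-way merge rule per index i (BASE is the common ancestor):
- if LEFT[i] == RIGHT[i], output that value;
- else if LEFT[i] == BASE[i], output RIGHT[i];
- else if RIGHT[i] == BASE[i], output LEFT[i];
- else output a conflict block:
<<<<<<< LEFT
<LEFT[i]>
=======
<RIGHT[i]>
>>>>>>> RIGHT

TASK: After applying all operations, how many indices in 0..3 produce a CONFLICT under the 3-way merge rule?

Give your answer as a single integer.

Final LEFT:  [alpha, bravo, echo, delta]
Final RIGHT: [echo, delta, foxtrot, foxtrot]
i=0: BASE=delta L=alpha R=echo all differ -> CONFLICT
i=1: L=bravo, R=delta=BASE -> take LEFT -> bravo
i=2: L=echo=BASE, R=foxtrot -> take RIGHT -> foxtrot
i=3: L=delta, R=foxtrot=BASE -> take LEFT -> delta
Conflict count: 1

Answer: 1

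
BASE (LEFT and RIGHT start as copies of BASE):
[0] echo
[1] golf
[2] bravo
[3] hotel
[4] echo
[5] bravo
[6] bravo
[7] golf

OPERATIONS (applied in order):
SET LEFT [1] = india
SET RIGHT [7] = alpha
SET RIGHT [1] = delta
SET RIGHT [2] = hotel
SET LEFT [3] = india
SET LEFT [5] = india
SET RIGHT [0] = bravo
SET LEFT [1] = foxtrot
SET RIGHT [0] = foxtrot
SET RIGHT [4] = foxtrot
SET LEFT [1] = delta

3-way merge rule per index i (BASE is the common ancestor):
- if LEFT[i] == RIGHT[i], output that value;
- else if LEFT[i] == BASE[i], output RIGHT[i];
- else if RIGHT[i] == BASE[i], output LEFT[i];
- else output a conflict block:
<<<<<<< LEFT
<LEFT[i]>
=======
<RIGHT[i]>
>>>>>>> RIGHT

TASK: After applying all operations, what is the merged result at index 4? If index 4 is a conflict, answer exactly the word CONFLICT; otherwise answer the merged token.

Final LEFT:  [echo, delta, bravo, india, echo, india, bravo, golf]
Final RIGHT: [foxtrot, delta, hotel, hotel, foxtrot, bravo, bravo, alpha]
i=0: L=echo=BASE, R=foxtrot -> take RIGHT -> foxtrot
i=1: L=delta R=delta -> agree -> delta
i=2: L=bravo=BASE, R=hotel -> take RIGHT -> hotel
i=3: L=india, R=hotel=BASE -> take LEFT -> india
i=4: L=echo=BASE, R=foxtrot -> take RIGHT -> foxtrot
i=5: L=india, R=bravo=BASE -> take LEFT -> india
i=6: L=bravo R=bravo -> agree -> bravo
i=7: L=golf=BASE, R=alpha -> take RIGHT -> alpha
Index 4 -> foxtrot

Answer: foxtrot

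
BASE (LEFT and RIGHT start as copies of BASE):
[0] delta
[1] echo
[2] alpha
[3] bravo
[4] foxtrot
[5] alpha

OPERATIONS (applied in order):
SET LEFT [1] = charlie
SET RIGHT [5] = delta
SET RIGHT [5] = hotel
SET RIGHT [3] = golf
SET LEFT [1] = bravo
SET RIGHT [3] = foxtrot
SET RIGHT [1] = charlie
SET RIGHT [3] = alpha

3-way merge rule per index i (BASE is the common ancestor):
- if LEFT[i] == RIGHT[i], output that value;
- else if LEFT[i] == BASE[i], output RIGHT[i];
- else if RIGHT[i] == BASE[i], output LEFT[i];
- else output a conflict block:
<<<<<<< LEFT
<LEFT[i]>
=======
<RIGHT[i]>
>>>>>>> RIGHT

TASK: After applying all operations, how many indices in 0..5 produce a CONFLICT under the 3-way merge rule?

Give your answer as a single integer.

Final LEFT:  [delta, bravo, alpha, bravo, foxtrot, alpha]
Final RIGHT: [delta, charlie, alpha, alpha, foxtrot, hotel]
i=0: L=delta R=delta -> agree -> delta
i=1: BASE=echo L=bravo R=charlie all differ -> CONFLICT
i=2: L=alpha R=alpha -> agree -> alpha
i=3: L=bravo=BASE, R=alpha -> take RIGHT -> alpha
i=4: L=foxtrot R=foxtrot -> agree -> foxtrot
i=5: L=alpha=BASE, R=hotel -> take RIGHT -> hotel
Conflict count: 1

Answer: 1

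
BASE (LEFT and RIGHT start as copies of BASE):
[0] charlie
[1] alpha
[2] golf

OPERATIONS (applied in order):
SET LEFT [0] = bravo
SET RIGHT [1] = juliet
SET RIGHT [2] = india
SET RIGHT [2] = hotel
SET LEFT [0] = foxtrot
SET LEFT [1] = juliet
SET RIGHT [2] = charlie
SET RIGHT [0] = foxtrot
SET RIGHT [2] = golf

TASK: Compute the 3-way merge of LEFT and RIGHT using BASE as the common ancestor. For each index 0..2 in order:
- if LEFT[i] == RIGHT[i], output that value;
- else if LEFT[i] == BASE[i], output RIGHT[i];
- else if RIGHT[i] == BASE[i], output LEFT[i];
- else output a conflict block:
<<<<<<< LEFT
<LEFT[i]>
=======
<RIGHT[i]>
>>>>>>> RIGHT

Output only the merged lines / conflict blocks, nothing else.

Final LEFT:  [foxtrot, juliet, golf]
Final RIGHT: [foxtrot, juliet, golf]
i=0: L=foxtrot R=foxtrot -> agree -> foxtrot
i=1: L=juliet R=juliet -> agree -> juliet
i=2: L=golf R=golf -> agree -> golf

Answer: foxtrot
juliet
golf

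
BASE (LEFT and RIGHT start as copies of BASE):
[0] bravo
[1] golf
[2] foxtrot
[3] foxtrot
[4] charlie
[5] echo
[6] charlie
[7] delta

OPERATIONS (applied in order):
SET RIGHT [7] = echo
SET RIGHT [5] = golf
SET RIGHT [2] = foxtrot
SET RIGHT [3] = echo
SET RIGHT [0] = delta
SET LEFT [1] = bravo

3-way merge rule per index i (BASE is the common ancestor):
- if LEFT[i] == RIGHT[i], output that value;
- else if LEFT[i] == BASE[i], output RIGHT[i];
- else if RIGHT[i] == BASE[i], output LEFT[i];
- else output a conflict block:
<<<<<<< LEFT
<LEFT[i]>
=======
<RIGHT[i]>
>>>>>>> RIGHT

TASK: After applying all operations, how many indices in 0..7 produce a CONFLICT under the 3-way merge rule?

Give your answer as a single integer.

Answer: 0

Derivation:
Final LEFT:  [bravo, bravo, foxtrot, foxtrot, charlie, echo, charlie, delta]
Final RIGHT: [delta, golf, foxtrot, echo, charlie, golf, charlie, echo]
i=0: L=bravo=BASE, R=delta -> take RIGHT -> delta
i=1: L=bravo, R=golf=BASE -> take LEFT -> bravo
i=2: L=foxtrot R=foxtrot -> agree -> foxtrot
i=3: L=foxtrot=BASE, R=echo -> take RIGHT -> echo
i=4: L=charlie R=charlie -> agree -> charlie
i=5: L=echo=BASE, R=golf -> take RIGHT -> golf
i=6: L=charlie R=charlie -> agree -> charlie
i=7: L=delta=BASE, R=echo -> take RIGHT -> echo
Conflict count: 0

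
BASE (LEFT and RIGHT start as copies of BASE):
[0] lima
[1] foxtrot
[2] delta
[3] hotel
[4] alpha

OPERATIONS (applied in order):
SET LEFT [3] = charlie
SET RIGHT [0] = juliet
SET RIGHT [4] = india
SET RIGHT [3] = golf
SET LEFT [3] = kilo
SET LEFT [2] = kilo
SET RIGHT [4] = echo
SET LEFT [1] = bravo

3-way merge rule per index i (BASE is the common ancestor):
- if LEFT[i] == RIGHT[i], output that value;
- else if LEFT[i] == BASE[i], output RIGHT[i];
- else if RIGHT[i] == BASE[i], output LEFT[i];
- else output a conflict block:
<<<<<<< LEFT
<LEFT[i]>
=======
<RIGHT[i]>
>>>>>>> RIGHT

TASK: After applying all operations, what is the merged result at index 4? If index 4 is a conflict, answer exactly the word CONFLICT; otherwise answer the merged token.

Final LEFT:  [lima, bravo, kilo, kilo, alpha]
Final RIGHT: [juliet, foxtrot, delta, golf, echo]
i=0: L=lima=BASE, R=juliet -> take RIGHT -> juliet
i=1: L=bravo, R=foxtrot=BASE -> take LEFT -> bravo
i=2: L=kilo, R=delta=BASE -> take LEFT -> kilo
i=3: BASE=hotel L=kilo R=golf all differ -> CONFLICT
i=4: L=alpha=BASE, R=echo -> take RIGHT -> echo
Index 4 -> echo

Answer: echo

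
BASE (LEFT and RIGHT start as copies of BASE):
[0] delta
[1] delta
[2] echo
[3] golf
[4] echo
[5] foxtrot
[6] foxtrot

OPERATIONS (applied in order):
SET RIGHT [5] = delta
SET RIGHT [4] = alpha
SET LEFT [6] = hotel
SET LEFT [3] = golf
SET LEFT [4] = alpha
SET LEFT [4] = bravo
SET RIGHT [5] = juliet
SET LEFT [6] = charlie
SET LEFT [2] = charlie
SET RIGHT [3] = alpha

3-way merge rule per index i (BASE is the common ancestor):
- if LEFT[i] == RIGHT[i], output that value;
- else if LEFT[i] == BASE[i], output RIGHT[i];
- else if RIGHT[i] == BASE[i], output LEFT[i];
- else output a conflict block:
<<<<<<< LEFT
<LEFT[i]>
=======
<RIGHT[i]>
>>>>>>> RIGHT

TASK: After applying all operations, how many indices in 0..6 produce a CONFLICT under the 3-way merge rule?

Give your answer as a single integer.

Answer: 1

Derivation:
Final LEFT:  [delta, delta, charlie, golf, bravo, foxtrot, charlie]
Final RIGHT: [delta, delta, echo, alpha, alpha, juliet, foxtrot]
i=0: L=delta R=delta -> agree -> delta
i=1: L=delta R=delta -> agree -> delta
i=2: L=charlie, R=echo=BASE -> take LEFT -> charlie
i=3: L=golf=BASE, R=alpha -> take RIGHT -> alpha
i=4: BASE=echo L=bravo R=alpha all differ -> CONFLICT
i=5: L=foxtrot=BASE, R=juliet -> take RIGHT -> juliet
i=6: L=charlie, R=foxtrot=BASE -> take LEFT -> charlie
Conflict count: 1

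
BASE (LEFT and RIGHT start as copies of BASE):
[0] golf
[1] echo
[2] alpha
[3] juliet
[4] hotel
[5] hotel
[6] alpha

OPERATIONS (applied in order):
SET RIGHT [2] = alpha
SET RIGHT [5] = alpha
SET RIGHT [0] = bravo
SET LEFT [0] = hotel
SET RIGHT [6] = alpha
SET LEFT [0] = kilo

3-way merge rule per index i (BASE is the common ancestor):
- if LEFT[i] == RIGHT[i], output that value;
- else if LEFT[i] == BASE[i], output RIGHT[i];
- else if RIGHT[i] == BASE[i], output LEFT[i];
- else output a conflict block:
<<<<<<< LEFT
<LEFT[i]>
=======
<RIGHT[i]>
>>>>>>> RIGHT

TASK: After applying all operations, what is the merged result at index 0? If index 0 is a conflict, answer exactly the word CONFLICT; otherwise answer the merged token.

Final LEFT:  [kilo, echo, alpha, juliet, hotel, hotel, alpha]
Final RIGHT: [bravo, echo, alpha, juliet, hotel, alpha, alpha]
i=0: BASE=golf L=kilo R=bravo all differ -> CONFLICT
i=1: L=echo R=echo -> agree -> echo
i=2: L=alpha R=alpha -> agree -> alpha
i=3: L=juliet R=juliet -> agree -> juliet
i=4: L=hotel R=hotel -> agree -> hotel
i=5: L=hotel=BASE, R=alpha -> take RIGHT -> alpha
i=6: L=alpha R=alpha -> agree -> alpha
Index 0 -> CONFLICT

Answer: CONFLICT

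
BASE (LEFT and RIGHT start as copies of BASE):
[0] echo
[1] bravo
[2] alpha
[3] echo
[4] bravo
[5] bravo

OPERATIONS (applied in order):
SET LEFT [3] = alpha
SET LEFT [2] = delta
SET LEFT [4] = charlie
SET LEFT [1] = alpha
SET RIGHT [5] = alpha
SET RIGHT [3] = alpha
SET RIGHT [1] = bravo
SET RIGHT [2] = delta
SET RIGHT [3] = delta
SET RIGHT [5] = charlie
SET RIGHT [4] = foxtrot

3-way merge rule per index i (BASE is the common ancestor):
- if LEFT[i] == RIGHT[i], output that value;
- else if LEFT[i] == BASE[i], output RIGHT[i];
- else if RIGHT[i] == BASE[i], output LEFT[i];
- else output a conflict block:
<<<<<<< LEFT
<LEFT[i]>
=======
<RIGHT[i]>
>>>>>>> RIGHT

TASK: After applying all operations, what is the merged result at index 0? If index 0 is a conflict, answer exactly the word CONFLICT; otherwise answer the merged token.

Final LEFT:  [echo, alpha, delta, alpha, charlie, bravo]
Final RIGHT: [echo, bravo, delta, delta, foxtrot, charlie]
i=0: L=echo R=echo -> agree -> echo
i=1: L=alpha, R=bravo=BASE -> take LEFT -> alpha
i=2: L=delta R=delta -> agree -> delta
i=3: BASE=echo L=alpha R=delta all differ -> CONFLICT
i=4: BASE=bravo L=charlie R=foxtrot all differ -> CONFLICT
i=5: L=bravo=BASE, R=charlie -> take RIGHT -> charlie
Index 0 -> echo

Answer: echo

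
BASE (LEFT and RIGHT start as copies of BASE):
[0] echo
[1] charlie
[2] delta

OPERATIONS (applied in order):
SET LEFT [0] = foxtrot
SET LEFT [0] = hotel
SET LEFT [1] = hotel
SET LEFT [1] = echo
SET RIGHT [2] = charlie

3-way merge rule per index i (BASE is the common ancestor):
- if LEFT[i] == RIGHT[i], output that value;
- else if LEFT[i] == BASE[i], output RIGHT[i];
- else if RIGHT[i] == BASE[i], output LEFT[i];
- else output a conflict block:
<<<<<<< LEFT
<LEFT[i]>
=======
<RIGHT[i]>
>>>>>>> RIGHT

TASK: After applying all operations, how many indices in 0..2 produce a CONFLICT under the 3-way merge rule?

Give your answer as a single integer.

Answer: 0

Derivation:
Final LEFT:  [hotel, echo, delta]
Final RIGHT: [echo, charlie, charlie]
i=0: L=hotel, R=echo=BASE -> take LEFT -> hotel
i=1: L=echo, R=charlie=BASE -> take LEFT -> echo
i=2: L=delta=BASE, R=charlie -> take RIGHT -> charlie
Conflict count: 0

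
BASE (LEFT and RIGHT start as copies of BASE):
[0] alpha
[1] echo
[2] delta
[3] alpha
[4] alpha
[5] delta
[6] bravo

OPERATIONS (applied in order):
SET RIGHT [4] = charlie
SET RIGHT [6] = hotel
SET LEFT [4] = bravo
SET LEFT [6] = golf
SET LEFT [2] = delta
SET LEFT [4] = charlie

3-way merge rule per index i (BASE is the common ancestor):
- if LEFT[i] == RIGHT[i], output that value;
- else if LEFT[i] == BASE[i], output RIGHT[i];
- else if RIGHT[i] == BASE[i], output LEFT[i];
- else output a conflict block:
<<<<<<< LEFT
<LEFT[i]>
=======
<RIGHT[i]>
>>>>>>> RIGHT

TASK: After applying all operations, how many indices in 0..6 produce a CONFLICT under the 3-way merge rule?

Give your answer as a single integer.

Answer: 1

Derivation:
Final LEFT:  [alpha, echo, delta, alpha, charlie, delta, golf]
Final RIGHT: [alpha, echo, delta, alpha, charlie, delta, hotel]
i=0: L=alpha R=alpha -> agree -> alpha
i=1: L=echo R=echo -> agree -> echo
i=2: L=delta R=delta -> agree -> delta
i=3: L=alpha R=alpha -> agree -> alpha
i=4: L=charlie R=charlie -> agree -> charlie
i=5: L=delta R=delta -> agree -> delta
i=6: BASE=bravo L=golf R=hotel all differ -> CONFLICT
Conflict count: 1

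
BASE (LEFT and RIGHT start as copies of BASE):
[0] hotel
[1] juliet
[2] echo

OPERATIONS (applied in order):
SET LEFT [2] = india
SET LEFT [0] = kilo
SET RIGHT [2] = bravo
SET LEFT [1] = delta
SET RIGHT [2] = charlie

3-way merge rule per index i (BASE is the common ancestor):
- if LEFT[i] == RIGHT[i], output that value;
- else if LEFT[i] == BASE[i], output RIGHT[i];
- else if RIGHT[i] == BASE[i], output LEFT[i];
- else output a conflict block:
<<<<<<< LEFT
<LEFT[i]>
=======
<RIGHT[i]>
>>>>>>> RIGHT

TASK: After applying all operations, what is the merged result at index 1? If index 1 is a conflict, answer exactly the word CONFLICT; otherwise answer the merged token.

Answer: delta

Derivation:
Final LEFT:  [kilo, delta, india]
Final RIGHT: [hotel, juliet, charlie]
i=0: L=kilo, R=hotel=BASE -> take LEFT -> kilo
i=1: L=delta, R=juliet=BASE -> take LEFT -> delta
i=2: BASE=echo L=india R=charlie all differ -> CONFLICT
Index 1 -> delta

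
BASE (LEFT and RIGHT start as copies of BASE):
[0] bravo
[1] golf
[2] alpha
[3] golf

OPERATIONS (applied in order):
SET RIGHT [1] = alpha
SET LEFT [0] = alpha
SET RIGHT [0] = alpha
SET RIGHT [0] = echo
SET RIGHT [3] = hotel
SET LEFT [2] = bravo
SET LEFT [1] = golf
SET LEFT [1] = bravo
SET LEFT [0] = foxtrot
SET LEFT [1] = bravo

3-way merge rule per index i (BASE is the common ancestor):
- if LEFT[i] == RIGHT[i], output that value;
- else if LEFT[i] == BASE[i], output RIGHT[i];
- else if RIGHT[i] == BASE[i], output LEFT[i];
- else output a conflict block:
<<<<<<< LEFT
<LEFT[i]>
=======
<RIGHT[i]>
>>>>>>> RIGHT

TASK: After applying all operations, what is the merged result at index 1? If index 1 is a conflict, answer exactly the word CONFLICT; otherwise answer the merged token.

Answer: CONFLICT

Derivation:
Final LEFT:  [foxtrot, bravo, bravo, golf]
Final RIGHT: [echo, alpha, alpha, hotel]
i=0: BASE=bravo L=foxtrot R=echo all differ -> CONFLICT
i=1: BASE=golf L=bravo R=alpha all differ -> CONFLICT
i=2: L=bravo, R=alpha=BASE -> take LEFT -> bravo
i=3: L=golf=BASE, R=hotel -> take RIGHT -> hotel
Index 1 -> CONFLICT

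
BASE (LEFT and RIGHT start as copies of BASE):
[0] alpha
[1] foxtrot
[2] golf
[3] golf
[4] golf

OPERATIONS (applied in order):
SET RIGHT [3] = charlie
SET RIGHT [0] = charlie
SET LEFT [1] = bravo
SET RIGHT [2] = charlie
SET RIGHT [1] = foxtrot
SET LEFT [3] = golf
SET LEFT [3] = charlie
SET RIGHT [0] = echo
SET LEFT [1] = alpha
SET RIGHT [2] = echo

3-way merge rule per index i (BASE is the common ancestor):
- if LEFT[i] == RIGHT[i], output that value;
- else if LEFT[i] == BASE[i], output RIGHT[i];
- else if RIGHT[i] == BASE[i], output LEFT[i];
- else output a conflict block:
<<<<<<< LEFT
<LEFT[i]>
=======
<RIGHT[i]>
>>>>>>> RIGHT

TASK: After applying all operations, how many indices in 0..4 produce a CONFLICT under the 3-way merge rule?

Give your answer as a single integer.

Final LEFT:  [alpha, alpha, golf, charlie, golf]
Final RIGHT: [echo, foxtrot, echo, charlie, golf]
i=0: L=alpha=BASE, R=echo -> take RIGHT -> echo
i=1: L=alpha, R=foxtrot=BASE -> take LEFT -> alpha
i=2: L=golf=BASE, R=echo -> take RIGHT -> echo
i=3: L=charlie R=charlie -> agree -> charlie
i=4: L=golf R=golf -> agree -> golf
Conflict count: 0

Answer: 0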